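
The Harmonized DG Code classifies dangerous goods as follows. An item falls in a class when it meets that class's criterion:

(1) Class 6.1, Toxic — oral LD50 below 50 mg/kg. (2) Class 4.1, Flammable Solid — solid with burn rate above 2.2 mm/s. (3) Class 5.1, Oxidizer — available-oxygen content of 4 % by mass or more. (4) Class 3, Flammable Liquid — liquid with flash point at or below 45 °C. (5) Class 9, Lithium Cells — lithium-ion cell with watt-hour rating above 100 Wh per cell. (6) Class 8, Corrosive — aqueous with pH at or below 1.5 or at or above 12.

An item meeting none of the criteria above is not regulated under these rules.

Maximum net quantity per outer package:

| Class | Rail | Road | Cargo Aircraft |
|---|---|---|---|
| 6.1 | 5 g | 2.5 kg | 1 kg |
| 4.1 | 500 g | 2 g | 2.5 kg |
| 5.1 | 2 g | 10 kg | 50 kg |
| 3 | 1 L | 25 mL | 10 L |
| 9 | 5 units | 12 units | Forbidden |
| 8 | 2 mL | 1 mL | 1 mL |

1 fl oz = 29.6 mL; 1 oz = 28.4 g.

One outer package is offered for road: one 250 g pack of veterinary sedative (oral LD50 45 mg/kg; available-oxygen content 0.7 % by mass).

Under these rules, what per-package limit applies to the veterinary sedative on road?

Veterinary sedative: oral LD50 45 mg/kg < 50 mg/kg → Class 6.1 (Toxic).
The road limit for Class 6.1 is 2.5 kg.

2.5 kg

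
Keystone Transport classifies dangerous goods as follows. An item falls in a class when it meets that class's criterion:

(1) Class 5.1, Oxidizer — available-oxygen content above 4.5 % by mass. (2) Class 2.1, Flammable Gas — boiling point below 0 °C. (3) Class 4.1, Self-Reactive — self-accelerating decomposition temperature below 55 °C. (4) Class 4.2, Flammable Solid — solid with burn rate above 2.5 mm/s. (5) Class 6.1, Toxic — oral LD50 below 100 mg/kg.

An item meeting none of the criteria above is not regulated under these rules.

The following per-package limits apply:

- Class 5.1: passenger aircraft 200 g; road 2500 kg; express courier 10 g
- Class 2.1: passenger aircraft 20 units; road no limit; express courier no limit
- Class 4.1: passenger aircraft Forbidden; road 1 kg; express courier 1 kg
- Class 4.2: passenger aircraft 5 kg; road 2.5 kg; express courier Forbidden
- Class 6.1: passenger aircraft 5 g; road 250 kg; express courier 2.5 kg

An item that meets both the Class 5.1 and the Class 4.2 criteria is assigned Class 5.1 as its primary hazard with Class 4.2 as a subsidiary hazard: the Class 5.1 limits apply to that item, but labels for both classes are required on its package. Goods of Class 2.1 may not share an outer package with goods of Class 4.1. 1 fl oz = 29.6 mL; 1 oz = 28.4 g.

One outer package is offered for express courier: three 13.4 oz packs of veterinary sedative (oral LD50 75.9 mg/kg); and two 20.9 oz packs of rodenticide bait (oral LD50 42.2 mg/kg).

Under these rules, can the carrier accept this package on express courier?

Yes

With oral LD50 75.9 mg/kg (< 100 mg/kg), the veterinary sedative falls in Class 6.1.
Oral LD50 42.2 mg/kg meets the Class 6.1 criterion (Toxic), so the rodenticide bait is Class 6.1.
Total Class 6.1: (three 13.4 oz packs = 1141.68 g) + (two 20.9 oz packs = 1187.12 g) = 2328.8 g.
That is within the Class 6.1 express courier limit of 2.5 kg.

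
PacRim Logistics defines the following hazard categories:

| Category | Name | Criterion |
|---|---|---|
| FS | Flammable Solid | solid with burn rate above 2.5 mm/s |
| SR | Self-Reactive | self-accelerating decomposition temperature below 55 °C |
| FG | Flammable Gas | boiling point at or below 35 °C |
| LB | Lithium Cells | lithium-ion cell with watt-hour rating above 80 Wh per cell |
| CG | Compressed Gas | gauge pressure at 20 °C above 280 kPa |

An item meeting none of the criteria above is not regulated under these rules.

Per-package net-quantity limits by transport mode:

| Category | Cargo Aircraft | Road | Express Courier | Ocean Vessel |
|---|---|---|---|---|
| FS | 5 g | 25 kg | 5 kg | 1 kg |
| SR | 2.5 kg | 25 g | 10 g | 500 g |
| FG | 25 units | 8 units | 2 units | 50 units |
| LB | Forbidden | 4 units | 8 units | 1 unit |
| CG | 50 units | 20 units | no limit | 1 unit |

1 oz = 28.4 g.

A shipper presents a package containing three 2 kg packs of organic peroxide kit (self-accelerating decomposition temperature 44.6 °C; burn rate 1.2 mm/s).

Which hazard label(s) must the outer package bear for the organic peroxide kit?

With self-accelerating decomposition temperature 44.6 °C (< 55 °C), the organic peroxide kit falls in Category SR.
Only the Category SR label is required.

Category SR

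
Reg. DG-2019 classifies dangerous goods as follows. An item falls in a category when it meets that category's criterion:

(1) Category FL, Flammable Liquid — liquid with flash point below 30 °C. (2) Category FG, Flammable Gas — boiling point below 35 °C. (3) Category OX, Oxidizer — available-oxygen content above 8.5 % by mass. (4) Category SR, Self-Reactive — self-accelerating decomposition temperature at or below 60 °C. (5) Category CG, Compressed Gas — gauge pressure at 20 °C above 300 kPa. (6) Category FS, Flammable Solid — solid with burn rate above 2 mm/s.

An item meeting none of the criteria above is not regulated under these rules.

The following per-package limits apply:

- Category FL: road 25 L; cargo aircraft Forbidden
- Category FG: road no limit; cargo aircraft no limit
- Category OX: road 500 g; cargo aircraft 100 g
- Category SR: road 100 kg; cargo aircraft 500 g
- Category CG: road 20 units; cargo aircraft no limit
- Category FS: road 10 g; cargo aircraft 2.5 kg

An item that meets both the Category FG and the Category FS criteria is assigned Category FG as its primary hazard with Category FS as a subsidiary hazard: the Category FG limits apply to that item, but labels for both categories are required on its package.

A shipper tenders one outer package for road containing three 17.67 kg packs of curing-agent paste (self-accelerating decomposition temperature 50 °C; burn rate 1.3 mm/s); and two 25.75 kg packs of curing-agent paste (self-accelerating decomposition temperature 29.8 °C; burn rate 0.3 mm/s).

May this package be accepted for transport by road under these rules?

No

Self-accelerating decomposition temperature 50 °C meets the Category SR criterion (Self-Reactive), so the curing-agent paste is Category SR.
Curing-agent paste: self-accelerating decomposition temperature 29.8 °C ≤ 60 °C → Category SR (Self-Reactive).
Total Category SR: (three 17.67 kg packs = 53.01 kg) + (two 25.75 kg packs = 51.5 kg) = 104.51 kg.
That exceeds the Category SR road limit of 100 kg.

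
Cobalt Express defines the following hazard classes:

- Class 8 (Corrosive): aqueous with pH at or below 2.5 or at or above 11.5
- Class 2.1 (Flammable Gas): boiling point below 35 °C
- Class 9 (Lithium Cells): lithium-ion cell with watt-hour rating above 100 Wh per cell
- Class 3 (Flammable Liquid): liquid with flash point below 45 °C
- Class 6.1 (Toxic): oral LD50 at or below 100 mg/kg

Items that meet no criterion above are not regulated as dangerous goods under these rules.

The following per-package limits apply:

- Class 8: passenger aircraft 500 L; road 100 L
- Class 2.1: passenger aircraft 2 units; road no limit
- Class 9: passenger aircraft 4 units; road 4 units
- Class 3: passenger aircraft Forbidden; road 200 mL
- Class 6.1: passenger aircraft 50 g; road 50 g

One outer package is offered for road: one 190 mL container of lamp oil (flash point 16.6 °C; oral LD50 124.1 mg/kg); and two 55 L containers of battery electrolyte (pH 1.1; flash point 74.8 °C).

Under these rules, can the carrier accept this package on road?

Flash point 16.6 °C meets the Class 3 criterion (Flammable Liquid), so the lamp oil is Class 3.
With pH 1.1 (≤ 2.5), the battery electrolyte falls in Class 8.
Class 3 quantity: 190 mL.
That is within the Class 3 road limit of 200 mL.
Class 8 quantity: two 55 L containers = 110 L.
110 L exceeds the road limit of 100 L for Class 8.

No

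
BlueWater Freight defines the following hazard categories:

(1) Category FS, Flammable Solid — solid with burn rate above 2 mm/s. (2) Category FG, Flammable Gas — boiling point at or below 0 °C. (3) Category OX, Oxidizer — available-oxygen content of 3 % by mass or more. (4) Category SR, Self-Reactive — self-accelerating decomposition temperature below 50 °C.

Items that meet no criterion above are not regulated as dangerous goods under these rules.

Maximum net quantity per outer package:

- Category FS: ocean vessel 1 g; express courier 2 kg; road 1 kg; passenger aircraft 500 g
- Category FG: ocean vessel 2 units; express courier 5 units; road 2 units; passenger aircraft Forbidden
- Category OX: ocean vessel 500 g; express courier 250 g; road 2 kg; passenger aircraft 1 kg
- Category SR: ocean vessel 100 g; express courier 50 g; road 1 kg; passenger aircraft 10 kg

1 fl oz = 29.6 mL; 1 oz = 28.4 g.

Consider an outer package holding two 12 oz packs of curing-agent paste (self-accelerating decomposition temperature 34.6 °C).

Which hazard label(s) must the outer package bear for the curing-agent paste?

Category SR

Curing-agent paste: self-accelerating decomposition temperature 34.6 °C < 50 °C → Category SR (Self-Reactive).
Only the Category SR label is required.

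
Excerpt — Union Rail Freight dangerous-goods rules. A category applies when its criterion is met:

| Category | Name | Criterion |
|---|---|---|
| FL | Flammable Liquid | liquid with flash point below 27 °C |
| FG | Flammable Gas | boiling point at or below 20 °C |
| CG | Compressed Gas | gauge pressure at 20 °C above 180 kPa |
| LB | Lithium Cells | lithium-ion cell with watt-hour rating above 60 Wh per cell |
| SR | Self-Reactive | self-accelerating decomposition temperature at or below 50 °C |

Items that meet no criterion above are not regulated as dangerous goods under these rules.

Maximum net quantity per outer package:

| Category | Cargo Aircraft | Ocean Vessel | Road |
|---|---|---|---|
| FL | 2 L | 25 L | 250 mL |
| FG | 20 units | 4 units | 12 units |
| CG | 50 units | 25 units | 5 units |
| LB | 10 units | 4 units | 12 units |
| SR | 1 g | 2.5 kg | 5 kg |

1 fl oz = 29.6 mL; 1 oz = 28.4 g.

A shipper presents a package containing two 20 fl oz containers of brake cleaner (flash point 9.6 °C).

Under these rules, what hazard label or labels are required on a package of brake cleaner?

Category FL

With flash point 9.6 °C (< 27 °C), the brake cleaner falls in Category FL.
Only the Category FL label is required.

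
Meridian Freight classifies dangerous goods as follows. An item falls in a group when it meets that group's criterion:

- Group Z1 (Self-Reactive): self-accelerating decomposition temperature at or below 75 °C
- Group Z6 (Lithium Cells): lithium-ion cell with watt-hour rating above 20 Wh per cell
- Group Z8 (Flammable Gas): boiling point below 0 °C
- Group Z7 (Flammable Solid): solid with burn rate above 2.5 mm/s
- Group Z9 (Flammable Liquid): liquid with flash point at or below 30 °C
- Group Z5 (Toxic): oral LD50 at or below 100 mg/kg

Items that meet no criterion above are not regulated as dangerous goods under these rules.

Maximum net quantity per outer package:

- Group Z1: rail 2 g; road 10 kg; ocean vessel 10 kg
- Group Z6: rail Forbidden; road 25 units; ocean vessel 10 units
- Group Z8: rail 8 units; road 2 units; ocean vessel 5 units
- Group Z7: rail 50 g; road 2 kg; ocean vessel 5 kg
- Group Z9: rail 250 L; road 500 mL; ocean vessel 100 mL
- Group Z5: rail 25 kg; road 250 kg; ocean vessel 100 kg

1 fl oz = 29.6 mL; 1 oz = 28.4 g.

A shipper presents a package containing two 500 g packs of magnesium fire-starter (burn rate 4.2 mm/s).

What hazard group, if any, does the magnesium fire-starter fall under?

Group Z7

Burn rate 4.2 mm/s meets the Group Z7 criterion (Flammable Solid), so the magnesium fire-starter is Group Z7.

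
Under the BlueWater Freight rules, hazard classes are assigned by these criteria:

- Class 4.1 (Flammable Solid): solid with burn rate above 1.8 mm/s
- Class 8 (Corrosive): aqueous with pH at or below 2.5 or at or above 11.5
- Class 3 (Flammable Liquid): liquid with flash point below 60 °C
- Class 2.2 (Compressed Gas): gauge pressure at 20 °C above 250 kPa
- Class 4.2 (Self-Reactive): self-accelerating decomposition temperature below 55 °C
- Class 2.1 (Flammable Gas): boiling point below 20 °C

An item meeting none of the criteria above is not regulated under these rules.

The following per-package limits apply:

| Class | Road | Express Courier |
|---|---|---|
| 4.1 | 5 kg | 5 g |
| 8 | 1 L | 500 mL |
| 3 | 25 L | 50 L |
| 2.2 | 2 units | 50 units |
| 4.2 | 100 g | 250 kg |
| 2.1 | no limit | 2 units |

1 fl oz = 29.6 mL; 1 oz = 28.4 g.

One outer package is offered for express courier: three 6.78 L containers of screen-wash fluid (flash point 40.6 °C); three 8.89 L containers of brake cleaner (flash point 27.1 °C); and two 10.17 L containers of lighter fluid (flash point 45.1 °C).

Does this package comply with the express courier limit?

No

The screen-wash fluid has flash point 40.6 °C, which is < 60 °C, so it is Class 3 (Flammable Liquid).
Flash point 27.1 °C meets the Class 3 criterion (Flammable Liquid), so the brake cleaner is Class 3.
Lighter fluid: flash point 45.1 °C < 60 °C → Class 3 (Flammable Liquid).
Total Class 3: (three 6.78 L containers = 20.34 L) + (three 8.89 L containers = 26.67 L) + (two 10.17 L containers = 20.34 L) = 67.35 L.
67.35 L exceeds the express courier limit of 50 L for Class 3.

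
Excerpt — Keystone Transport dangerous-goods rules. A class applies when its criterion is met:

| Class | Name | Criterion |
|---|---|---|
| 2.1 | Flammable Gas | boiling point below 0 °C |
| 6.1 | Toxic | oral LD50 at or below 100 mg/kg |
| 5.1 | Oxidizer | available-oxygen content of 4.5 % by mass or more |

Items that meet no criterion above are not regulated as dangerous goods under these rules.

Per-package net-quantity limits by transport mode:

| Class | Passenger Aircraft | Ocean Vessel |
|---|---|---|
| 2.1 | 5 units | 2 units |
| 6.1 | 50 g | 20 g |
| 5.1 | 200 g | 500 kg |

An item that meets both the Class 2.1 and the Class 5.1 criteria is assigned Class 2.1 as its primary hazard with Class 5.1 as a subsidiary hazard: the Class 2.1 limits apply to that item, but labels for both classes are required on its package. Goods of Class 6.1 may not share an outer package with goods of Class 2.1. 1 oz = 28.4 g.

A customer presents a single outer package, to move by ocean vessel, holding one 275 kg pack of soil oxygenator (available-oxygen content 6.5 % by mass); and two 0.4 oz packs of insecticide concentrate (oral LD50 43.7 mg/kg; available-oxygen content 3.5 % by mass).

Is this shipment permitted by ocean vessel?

No

The soil oxygenator has available-oxygen content 6.5 % by mass, which is ≥ 4.5 % by mass, so it is Class 5.1 (Oxidizer).
Oral LD50 43.7 mg/kg meets the Class 6.1 criterion (Toxic), so the insecticide concentrate is Class 6.1.
Class 6.1 quantity: two 0.4 oz packs = 22.72 g.
22.72 g > 20 g (ocean vessel limit, Class 6.1) — over the limit.
Class 5.1 quantity: 275 kg.
275 kg ≤ 500 kg (ocean vessel limit, Class 5.1) — within limit.
The segregation rule (Class 6.1 with Class 2.1) does not apply to Class 6.1 with Class 5.1.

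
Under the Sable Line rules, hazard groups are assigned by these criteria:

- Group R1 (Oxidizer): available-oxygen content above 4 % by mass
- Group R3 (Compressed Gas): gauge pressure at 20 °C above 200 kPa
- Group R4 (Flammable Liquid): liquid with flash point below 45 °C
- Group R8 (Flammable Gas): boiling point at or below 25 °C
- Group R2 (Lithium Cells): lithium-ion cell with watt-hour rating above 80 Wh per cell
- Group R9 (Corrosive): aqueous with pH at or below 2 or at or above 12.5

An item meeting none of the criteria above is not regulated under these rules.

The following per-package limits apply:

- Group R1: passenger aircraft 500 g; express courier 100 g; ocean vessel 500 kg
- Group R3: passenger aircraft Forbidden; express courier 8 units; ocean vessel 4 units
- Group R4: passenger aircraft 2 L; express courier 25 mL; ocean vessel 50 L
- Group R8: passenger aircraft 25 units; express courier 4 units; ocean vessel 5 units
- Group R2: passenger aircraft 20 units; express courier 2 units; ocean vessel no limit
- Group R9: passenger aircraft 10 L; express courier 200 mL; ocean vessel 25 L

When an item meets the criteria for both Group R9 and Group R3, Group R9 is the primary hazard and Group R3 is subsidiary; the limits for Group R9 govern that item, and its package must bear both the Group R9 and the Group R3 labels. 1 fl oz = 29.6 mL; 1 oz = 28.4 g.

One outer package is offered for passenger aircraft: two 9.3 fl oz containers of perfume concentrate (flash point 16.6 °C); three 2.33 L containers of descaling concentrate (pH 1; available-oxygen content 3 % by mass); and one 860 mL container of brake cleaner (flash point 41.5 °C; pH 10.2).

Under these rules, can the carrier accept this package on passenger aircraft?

The perfume concentrate has flash point 16.6 °C, which is < 45 °C, so it is Group R4 (Flammable Liquid).
pH 1 meets the Group R9 criterion (Corrosive), so the descaling concentrate is Group R9.
Brake cleaner: flash point 41.5 °C < 45 °C → Group R4 (Flammable Liquid).
Total Group R4: (two 9.3 fl oz containers = 550.56 mL) + 860 mL = 1410.56 mL.
1410.56 mL ≤ 2 L (passenger aircraft limit, Group R4) — within limit.
Group R9 quantity: three 2.33 L containers = 6.99 L.
That is within the Group R9 passenger aircraft limit of 10 L.
Every hazard group is within its passenger aircraft limit and no segregation rule is violated.

Yes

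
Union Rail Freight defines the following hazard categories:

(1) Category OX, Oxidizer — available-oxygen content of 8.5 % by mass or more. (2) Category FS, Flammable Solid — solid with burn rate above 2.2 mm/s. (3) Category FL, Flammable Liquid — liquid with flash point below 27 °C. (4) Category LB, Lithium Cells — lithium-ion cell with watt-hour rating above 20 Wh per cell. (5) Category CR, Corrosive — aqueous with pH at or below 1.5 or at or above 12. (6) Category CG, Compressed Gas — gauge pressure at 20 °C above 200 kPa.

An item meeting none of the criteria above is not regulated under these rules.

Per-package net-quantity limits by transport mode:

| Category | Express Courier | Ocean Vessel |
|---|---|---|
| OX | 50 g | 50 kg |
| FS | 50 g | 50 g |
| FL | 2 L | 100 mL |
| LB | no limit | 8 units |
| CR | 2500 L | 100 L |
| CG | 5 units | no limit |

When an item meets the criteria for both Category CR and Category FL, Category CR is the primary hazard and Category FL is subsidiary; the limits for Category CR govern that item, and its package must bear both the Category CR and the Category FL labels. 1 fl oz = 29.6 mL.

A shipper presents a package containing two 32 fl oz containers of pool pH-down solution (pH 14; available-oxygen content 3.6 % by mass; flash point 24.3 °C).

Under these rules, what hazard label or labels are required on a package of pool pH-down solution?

With pH 14 (≥ 12), the pool pH-down solution falls in Category CR.
Flash point 24.3 °C meets the Category FL criterion (Flammable Liquid), so the pool pH-down solution is Category FL.
By the precedence rule Category CR is primary and Category FL is subsidiary, and that rule requires both labels on the package.

Category CR and FL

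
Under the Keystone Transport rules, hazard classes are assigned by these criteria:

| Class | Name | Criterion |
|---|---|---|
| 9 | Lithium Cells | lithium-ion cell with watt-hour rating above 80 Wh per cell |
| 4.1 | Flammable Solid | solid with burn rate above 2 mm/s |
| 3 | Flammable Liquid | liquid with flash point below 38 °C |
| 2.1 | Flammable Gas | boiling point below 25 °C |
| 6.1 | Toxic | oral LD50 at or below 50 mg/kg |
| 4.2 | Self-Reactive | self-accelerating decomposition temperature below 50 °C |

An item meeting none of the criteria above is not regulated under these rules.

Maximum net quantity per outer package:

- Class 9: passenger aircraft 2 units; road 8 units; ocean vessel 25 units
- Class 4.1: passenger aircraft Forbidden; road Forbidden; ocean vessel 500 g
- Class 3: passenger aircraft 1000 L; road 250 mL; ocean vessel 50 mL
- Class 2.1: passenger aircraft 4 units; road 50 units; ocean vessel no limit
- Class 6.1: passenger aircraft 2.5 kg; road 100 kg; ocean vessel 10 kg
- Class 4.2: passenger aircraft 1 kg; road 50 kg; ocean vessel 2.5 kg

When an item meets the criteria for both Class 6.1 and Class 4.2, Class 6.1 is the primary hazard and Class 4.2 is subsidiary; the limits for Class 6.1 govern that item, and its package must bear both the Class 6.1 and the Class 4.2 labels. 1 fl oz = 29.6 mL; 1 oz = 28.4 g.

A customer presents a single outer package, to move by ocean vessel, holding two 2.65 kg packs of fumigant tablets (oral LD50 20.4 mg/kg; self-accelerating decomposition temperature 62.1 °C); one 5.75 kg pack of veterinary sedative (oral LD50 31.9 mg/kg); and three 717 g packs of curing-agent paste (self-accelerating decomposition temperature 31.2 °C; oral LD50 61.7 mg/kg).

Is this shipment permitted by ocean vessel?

Fumigant tablets: oral LD50 20.4 mg/kg ≤ 50 mg/kg → Class 6.1 (Toxic).
Oral LD50 31.9 mg/kg meets the Class 6.1 criterion (Toxic), so the veterinary sedative is Class 6.1.
Self-accelerating decomposition temperature 31.2 °C meets the Class 4.2 criterion (Self-Reactive), so the curing-agent paste is Class 4.2.
Total Class 6.1: (two 2.65 kg packs = 5.3 kg) + 5.75 kg = 11.05 kg.
That exceeds the Class 6.1 ocean vessel limit of 10 kg.
Class 4.2 quantity: three 717 g packs = 2.151 kg.
That is within the Class 4.2 ocean vessel limit of 2.5 kg.

No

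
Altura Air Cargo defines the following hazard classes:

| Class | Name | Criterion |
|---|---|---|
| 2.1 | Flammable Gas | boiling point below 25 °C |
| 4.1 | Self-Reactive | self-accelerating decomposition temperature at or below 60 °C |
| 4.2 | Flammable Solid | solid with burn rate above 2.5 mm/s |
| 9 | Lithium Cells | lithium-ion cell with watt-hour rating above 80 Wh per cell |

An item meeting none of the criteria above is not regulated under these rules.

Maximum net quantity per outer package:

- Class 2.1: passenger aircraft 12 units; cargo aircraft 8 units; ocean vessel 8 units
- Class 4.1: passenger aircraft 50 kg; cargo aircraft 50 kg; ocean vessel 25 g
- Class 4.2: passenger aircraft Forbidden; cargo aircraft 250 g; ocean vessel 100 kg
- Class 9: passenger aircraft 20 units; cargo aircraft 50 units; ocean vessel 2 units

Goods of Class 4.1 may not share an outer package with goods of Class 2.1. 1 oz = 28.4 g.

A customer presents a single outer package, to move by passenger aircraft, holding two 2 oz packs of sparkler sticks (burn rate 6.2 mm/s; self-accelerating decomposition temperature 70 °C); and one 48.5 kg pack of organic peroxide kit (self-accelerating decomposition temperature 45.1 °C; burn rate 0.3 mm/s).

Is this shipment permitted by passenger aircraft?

Burn rate 6.2 mm/s meets the Class 4.2 criterion (Flammable Solid), so the sparkler sticks are Class 4.2.
With self-accelerating decomposition temperature 45.1 °C (≤ 60 °C), the organic peroxide kit falls in Class 4.1.
Class 4.2 quantity: two 2 oz packs = 113.6 g.
Class 4.2 is Forbidden by passenger aircraft.
Class 4.1 quantity: 48.5 kg.
That is within the Class 4.1 passenger aircraft limit of 50 kg.
The segregation rule (Class 4.1 with Class 2.1) does not apply to Class 4.2 with Class 4.1.

No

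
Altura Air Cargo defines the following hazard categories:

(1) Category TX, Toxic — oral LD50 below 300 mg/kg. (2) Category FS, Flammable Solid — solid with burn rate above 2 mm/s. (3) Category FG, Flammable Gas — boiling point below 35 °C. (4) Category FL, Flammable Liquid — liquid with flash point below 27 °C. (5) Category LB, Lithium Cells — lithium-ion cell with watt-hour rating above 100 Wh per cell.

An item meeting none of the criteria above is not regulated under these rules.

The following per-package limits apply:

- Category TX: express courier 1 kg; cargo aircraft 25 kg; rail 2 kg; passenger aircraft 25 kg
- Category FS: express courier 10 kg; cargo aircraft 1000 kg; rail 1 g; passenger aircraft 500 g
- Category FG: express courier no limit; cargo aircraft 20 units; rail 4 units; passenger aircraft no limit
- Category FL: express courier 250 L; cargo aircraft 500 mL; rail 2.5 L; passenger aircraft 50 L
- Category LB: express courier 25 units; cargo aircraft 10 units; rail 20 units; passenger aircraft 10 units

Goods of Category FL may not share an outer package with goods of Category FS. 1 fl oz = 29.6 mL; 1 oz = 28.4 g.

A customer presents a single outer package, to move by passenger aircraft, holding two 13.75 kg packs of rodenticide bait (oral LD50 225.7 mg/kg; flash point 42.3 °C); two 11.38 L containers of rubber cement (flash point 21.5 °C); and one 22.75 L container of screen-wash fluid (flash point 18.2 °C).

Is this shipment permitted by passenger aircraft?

No

Oral LD50 225.7 mg/kg meets the Category TX criterion (Toxic), so the rodenticide bait is Category TX.
Rubber cement: flash point 21.5 °C < 27 °C → Category FL (Flammable Liquid).
Screen-wash fluid: flash point 18.2 °C < 27 °C → Category FL (Flammable Liquid).
Category FL net quantity: (two 11.38 L containers = 22.76 L) + 22.75 L = 45.51 L.
That is within the Category FL passenger aircraft limit of 50 L.
Category TX quantity: two 13.75 kg packs = 27.5 kg.
27.5 kg > 25 kg (passenger aircraft limit, Category TX) — over the limit.
The segregation rule (Category FL with Category FS) does not apply to Category FL with Category TX.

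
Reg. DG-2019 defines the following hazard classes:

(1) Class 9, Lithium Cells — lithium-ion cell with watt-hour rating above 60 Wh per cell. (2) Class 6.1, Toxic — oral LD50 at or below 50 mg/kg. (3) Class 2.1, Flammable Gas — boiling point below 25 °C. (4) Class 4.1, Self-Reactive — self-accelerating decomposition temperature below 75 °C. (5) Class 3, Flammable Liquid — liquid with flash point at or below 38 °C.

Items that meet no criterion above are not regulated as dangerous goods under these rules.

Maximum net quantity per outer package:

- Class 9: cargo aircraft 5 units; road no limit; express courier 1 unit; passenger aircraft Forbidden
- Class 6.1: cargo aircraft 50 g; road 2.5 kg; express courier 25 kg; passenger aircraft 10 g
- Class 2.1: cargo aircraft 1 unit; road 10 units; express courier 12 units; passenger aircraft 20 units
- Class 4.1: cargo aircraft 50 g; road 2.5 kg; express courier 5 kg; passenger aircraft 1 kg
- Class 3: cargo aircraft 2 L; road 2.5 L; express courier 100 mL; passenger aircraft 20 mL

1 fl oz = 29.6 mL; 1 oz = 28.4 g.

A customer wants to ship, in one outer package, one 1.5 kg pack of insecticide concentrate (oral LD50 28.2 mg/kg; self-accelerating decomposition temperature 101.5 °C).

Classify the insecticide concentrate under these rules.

Insecticide concentrate: oral LD50 28.2 mg/kg ≤ 50 mg/kg → Class 6.1 (Toxic).

Class 6.1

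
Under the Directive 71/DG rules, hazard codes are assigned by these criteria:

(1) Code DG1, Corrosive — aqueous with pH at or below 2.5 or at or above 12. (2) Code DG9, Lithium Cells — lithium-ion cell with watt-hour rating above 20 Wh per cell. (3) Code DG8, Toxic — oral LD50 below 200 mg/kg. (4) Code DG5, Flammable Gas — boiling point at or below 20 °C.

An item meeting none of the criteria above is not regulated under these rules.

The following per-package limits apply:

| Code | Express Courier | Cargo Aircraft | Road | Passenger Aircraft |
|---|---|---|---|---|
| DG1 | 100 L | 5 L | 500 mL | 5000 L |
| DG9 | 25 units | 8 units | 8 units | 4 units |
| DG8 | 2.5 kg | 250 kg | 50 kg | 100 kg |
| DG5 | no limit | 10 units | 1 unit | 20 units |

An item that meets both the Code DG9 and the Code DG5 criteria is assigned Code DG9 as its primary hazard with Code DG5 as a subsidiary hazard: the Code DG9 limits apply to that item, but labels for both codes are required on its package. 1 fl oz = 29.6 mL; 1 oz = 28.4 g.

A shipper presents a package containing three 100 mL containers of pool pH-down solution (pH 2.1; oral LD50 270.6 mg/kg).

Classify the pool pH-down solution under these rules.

Code DG1

With pH 2.1 (≤ 2.5), the pool pH-down solution falls in Code DG1.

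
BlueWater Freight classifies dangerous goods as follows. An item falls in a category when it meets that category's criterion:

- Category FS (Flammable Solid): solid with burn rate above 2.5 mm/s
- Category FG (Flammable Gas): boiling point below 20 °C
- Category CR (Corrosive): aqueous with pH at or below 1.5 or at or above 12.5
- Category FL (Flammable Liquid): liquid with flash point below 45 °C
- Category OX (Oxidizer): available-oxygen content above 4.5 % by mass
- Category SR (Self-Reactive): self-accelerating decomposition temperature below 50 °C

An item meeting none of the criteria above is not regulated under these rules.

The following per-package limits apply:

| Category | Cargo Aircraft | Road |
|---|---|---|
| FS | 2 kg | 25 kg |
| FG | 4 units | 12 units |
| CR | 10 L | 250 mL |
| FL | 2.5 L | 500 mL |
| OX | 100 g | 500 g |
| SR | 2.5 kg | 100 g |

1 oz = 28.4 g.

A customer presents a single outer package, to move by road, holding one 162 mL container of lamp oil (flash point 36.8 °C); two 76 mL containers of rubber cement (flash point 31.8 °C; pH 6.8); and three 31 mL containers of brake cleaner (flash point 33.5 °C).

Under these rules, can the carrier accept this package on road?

Yes

The lamp oil has flash point 36.8 °C, which is < 45 °C, so it is Category FL (Flammable Liquid).
With flash point 31.8 °C (< 45 °C), the rubber cement falls in Category FL.
With flash point 33.5 °C (< 45 °C), the brake cleaner falls in Category FL.
Category FL net quantity: 162 mL + (two 76 mL containers = 152 mL) + (three 31 mL containers = 93 mL) = 407 mL.
407 mL is within the road limit of 500 mL for Category FL.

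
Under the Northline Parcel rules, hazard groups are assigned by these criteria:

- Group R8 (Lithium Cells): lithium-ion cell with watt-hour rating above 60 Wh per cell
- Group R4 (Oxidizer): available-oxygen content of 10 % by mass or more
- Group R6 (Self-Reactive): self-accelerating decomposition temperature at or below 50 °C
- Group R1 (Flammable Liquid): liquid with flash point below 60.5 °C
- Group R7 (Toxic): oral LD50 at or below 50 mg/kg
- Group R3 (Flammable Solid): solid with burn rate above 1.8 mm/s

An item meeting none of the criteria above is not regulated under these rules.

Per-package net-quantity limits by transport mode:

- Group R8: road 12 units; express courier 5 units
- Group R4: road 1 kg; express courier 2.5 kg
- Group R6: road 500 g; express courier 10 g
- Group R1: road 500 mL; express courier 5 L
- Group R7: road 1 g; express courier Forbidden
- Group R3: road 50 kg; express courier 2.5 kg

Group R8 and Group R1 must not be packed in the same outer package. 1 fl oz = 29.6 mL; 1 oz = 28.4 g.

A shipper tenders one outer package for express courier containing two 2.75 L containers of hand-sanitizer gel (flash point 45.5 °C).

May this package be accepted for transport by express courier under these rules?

The hand-sanitizer gel has flash point 45.5 °C, which is < 60.5 °C, so it is Group R1 (Flammable Liquid).
Group R1 quantity: two 2.75 L containers = 5.5 L.
5.5 L exceeds the express courier limit of 5 L for Group R1.

No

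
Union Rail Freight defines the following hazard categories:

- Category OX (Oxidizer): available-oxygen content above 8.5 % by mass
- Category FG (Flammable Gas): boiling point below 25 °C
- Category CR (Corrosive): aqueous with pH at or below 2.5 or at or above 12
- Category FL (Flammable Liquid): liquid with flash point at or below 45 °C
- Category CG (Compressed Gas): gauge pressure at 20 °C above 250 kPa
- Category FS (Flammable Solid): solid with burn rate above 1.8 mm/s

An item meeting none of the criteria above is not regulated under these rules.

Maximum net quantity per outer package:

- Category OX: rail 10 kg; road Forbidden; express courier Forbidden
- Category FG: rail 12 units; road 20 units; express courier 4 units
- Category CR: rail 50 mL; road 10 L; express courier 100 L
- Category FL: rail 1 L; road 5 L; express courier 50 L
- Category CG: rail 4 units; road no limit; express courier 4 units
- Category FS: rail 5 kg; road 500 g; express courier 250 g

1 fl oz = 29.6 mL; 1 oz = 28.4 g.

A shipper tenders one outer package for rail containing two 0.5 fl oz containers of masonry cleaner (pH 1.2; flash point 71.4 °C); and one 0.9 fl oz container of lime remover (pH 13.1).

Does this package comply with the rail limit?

With pH 1.2 (≤ 2.5), the masonry cleaner falls in Category CR.
pH 13.1 meets the Category CR criterion (Corrosive), so the lime remover is Category CR.
Total Category CR: (two 0.5 fl oz containers = 29.6 mL) + (one 0.9 fl oz container = 26.64 mL) = 56.24 mL.
56.24 mL exceeds the rail limit of 50 mL for Category CR.

No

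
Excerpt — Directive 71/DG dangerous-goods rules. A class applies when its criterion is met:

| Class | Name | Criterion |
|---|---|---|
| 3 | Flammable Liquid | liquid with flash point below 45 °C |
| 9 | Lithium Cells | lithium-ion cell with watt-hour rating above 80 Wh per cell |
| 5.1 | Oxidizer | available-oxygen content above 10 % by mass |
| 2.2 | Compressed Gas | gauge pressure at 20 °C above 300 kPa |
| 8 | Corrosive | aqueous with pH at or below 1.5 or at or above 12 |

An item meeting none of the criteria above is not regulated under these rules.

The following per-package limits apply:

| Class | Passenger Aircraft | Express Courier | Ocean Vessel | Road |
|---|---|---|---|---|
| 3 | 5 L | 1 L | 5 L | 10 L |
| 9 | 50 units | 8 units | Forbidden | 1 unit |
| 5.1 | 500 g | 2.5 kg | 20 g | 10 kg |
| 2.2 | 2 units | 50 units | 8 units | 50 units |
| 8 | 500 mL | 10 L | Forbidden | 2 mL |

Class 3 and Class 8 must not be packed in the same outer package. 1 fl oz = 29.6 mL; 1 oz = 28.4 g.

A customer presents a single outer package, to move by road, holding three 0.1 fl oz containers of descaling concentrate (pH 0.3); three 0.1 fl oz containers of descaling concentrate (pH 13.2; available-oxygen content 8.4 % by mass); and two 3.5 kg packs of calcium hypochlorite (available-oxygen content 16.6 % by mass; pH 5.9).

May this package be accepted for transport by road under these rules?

With pH 0.3 (≤ 1.5), the descaling concentrate falls in Class 8.
The descaling concentrate has pH 13.2, which is ≥ 12, so it is Class 8 (Corrosive).
Calcium hypochlorite: available-oxygen content 16.6 % by mass > 10 % by mass → Class 5.1 (Oxidizer).
Class 8 net quantity: (three 0.1 fl oz containers = 8.88 mL) + (three 0.1 fl oz containers = 8.88 mL) = 17.76 mL.
17.76 mL exceeds the road limit of 2 mL for Class 8.
Class 5.1 quantity: two 3.5 kg packs = 7 kg.
That is within the Class 5.1 road limit of 10 kg.
The segregation rule (Class 3 with Class 8) does not apply to Class 8 with Class 5.1.

No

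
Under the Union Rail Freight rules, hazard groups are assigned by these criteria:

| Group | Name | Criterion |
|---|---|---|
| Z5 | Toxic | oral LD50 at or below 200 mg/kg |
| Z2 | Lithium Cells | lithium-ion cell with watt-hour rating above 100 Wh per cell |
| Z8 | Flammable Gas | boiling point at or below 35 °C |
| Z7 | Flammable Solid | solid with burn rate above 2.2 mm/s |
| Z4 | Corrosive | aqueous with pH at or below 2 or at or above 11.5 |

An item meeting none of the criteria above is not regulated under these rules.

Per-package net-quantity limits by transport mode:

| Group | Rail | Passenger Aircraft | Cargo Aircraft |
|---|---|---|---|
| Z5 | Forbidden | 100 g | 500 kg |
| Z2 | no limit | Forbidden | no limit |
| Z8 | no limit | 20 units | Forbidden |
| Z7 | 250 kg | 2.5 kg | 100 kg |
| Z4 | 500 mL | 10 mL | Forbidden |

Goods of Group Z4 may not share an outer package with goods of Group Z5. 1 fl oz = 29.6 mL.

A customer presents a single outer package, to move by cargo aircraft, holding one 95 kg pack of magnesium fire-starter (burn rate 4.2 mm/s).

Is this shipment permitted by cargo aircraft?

The magnesium fire-starter has burn rate 4.2 mm/s, which is > 2.2 mm/s, so it is Group Z7 (Flammable Solid).
Group Z7 quantity: 95 kg.
That is within the Group Z7 cargo aircraft limit of 100 kg.

Yes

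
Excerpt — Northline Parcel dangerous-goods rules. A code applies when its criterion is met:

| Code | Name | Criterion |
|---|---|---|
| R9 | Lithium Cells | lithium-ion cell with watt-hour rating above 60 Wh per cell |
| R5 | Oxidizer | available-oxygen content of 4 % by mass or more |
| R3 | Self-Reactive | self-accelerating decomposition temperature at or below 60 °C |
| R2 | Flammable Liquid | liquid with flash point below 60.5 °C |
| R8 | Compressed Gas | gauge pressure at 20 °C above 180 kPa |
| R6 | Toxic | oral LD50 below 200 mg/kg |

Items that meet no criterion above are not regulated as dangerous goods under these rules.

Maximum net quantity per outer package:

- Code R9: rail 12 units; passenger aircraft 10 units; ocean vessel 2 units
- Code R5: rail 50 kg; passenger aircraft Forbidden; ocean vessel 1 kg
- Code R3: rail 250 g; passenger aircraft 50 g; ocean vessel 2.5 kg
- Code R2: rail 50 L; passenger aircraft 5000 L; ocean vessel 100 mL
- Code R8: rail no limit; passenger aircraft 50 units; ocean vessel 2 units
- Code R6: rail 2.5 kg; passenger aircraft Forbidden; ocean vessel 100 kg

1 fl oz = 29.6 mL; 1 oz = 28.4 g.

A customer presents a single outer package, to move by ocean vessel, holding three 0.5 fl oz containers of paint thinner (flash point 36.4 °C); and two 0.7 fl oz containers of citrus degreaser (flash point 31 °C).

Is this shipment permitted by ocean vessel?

Flash point 36.4 °C meets the Code R2 criterion (Flammable Liquid), so the paint thinner is Code R2.
Citrus degreaser: flash point 31 °C < 60.5 °C → Code R2 (Flammable Liquid).
Code R2 net quantity: (three 0.5 fl oz containers = 44.4 mL) + (two 0.7 fl oz containers = 41.44 mL) = 85.84 mL.
That is within the Code R2 ocean vessel limit of 100 mL.

Yes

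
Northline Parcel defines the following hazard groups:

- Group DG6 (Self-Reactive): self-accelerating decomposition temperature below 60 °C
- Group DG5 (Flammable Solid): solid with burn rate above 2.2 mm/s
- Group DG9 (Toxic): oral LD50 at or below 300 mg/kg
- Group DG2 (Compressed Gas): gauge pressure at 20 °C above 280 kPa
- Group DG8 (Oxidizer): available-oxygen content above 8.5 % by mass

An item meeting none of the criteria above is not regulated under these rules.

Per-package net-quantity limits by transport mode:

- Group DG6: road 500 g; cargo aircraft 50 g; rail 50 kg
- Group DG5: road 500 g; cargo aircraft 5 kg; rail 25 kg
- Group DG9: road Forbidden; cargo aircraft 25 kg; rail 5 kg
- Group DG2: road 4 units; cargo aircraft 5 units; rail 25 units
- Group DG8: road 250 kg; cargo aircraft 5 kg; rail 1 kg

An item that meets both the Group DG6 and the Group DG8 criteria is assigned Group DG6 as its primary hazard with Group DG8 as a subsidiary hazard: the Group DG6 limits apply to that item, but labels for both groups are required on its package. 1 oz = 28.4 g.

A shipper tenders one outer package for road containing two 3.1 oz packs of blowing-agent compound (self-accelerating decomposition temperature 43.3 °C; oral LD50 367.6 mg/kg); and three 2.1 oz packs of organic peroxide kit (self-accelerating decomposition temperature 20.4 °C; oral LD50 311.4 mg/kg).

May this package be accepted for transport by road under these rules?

Yes

With self-accelerating decomposition temperature 43.3 °C (< 60 °C), the blowing-agent compound falls in Group DG6.
Self-accelerating decomposition temperature 20.4 °C meets the Group DG6 criterion (Self-Reactive), so the organic peroxide kit is Group DG6.
Group DG6 net quantity: (two 3.1 oz packs = 176.08 g) + (three 2.1 oz packs = 178.92 g) = 355 g.
That is within the Group DG6 road limit of 500 g.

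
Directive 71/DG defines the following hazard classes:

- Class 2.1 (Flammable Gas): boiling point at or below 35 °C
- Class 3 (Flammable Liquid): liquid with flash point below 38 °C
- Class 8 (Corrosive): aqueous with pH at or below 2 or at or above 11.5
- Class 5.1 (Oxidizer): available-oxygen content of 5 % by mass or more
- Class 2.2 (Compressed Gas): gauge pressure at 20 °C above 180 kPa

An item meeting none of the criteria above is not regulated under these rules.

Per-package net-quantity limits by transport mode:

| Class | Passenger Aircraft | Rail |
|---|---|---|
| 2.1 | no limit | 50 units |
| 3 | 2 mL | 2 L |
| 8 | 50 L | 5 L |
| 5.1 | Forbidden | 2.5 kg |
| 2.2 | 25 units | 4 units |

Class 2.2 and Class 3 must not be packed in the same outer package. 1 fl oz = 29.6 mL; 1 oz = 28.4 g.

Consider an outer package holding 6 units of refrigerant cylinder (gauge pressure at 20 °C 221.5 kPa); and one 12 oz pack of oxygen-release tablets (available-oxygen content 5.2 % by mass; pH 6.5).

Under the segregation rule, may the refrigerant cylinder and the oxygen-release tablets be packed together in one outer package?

Yes

Refrigerant cylinder: gauge pressure at 20 °C 221.5 kPa > 180 kPa → Class 2.2 (Compressed Gas).
Oxygen-release tablets: available-oxygen content 5.2 % by mass ≥ 5 % by mass → Class 5.1 (Oxidizer).
No segregation rule bars Class 2.2 with Class 5.1.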